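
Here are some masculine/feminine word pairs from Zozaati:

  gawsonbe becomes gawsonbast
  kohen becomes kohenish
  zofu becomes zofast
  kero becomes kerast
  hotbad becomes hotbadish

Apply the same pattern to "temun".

kohen and gawsonbe both have last vowel 'e' yet inflect differently (kohenish, gawsonbast), so the last vowel is not what conditions the rule; whether the stem ends in a vowel or a consonant is.
"temun" ends in a consonant. The stems ending in a consonant (hotbad → hotbadish, kohen → kohenish) add -ish.
The other pattern: stems ending in a vowel drop the final letter and add -ast.
So temun → temunish.

temunish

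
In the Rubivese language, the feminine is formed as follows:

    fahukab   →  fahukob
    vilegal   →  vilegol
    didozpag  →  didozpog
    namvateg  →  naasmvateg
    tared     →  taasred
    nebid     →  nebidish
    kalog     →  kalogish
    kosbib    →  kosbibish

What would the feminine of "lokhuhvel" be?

loaskhuhvel

didozpag and namvateg both end in -g yet inflect differently (didozpog, naasmvateg), so the final letter is not what conditions the rule; the last vowel is.
"lokhuhvel" has last vowel 'e'. The stems whose last vowel is 'e' (namvateg → naasmvateg, tared → taasred) insert -as- after the first vowel.
The other patterns: stems whose last vowel is 'a' change the last vowel to 'o'; stems whose last vowel is 'i' or 'o' add -ish.
So lokhuhvel → loaskhuhvel.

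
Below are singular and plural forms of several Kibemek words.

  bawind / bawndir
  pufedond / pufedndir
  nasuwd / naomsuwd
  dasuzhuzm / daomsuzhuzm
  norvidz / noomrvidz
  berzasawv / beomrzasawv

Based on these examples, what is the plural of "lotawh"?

bawind and nasuwd both end in -d yet inflect differently (bawndir, naomsuwd), so the final letter is not what conditions the rule; the second-to-last letter is.
"lotawh" has second-to-last letter 'w'. The stems whose second-to-last letter is 'w' (nasuwd → naomsuwd, berzasawv → beomrzasawv) insert -om- after the first vowel.
So lotawh → loomtawh.

loomtawh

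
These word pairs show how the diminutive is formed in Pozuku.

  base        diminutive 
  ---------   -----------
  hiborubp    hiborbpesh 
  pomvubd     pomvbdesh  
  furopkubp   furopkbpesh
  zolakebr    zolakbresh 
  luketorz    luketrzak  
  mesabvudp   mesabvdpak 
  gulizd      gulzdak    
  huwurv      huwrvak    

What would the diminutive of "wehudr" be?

wehdrak

hiborubp and mesabvudp both end in -p yet inflect differently (hiborbpesh, mesabvdpak), so the final letter is not what conditions the rule; the second-to-last letter is.
"wehudr" has second-to-last letter 'd'. The one such stem in the data (mesabvudp → mesabvdpak) deletes the last vowel and adds -ak (as do luketorz, gulizd), so the same rule applies.
So wehudr → wehdrak.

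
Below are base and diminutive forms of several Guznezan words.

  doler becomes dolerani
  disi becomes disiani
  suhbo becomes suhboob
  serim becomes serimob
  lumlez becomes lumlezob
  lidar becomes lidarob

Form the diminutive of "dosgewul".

doler and lidar both end in -r yet inflect differently (dolerani, lidarob), so the final letter is not what conditions the rule; the first letter is.
"dosgewul" begins with d-. The stems beginning with d- (doler → dolerani, disi → disiani) add -ani.
The other pattern: stems beginning with l- or s- add -ob.
So dosgewul → dosgewulani.

dosgewulani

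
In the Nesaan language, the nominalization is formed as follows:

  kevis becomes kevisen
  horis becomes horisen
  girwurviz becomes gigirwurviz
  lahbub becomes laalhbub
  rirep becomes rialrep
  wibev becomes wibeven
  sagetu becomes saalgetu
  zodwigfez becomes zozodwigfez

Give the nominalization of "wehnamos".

wehnamosen

"wehnamos" ends in -s. The stems ending in -s (kevis → kevisen, horis → horisen) add -en.
So wehnamos → wehnamosen.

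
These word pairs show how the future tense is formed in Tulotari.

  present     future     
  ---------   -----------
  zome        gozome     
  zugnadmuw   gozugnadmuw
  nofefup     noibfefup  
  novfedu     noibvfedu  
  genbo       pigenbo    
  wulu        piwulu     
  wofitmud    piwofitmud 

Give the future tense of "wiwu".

piwiwu

"wiwu" begins with w-. The stems beginning with w- (wulu → piwulu, wofitmud → piwofitmud) add the prefix pi-.
The other patterns: stems beginning with z- add the prefix go-; stems beginning with n- insert -ib- after the first vowel.
So wiwu → piwiwu.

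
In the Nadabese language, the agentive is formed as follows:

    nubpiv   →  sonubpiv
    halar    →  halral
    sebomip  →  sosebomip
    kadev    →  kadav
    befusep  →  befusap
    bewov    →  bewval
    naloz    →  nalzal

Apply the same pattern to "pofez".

"pofez" has last vowel 'e'. The stems whose last vowel is 'e' (kadev → kadav, befusep → befusap) change the last vowel to 'a'.
So pofez → pofaz.

pofaz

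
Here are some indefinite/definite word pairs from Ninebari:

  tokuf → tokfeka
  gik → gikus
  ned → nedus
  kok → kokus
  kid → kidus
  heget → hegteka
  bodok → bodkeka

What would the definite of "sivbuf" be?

bodok and gik both end in -k yet inflect differently (bodkeka, gikus), so the final letter is not what conditions the rule; the number of vowels is.
"sivbuf" has 2 vowels. The stems with 2 vowels (bodok → bodkeka, heget → hegteka, tokuf → tokfeka) delete the last vowel and add -eka.
The other pattern: stems with 1 vowel add -us.
So sivbuf → sivbfeka.

sivbfeka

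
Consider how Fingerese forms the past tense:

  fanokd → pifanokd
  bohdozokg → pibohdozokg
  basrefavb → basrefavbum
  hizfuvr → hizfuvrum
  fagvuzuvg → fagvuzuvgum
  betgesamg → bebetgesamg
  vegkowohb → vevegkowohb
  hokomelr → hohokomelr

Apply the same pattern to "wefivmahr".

bohdozokg and fagvuzuvg both end in -g yet inflect differently (pibohdozokg, fagvuzuvgum), so the final letter is not what conditions the rule; the second-to-last letter is.
"wefivmahr" has second-to-last letter 'h'. The one such stem in the data (vegkowohb → vevegkowohb) repeats the first consonant+vowel as a prefix (as do betgesamg, hokomelr), so the same rule applies.
The other patterns: stems whose second-to-last letter is 'k' add the prefix pi-; stems whose second-to-last letter is 'v' add -um.
So wefivmahr → wewefivmahr.

wewefivmahr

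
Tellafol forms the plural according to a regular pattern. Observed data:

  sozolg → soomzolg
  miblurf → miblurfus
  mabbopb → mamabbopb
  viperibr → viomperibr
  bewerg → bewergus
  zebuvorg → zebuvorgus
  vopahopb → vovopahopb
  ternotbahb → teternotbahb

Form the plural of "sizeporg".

sozolg and bewerg both end in -g yet inflect differently (soomzolg, bewergus), so the final letter is not what conditions the rule; the second-to-last letter is.
"sizeporg" has second-to-last letter 'r'. The stems whose second-to-last letter is 'r' (miblurf → miblurfus, bewerg → bewergus, zebuvorg → zebuvorgus) add -us.
So sizeporg → sizeporgus.

sizeporgus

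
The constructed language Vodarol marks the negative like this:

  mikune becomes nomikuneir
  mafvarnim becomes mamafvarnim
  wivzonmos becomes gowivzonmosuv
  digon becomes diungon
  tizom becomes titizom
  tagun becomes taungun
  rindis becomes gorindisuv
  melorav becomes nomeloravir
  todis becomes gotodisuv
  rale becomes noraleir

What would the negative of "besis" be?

gobesisuv

digon and tizom both have last vowel 'o' yet inflect differently (diungon, titizom), so the last vowel is not what conditions the rule; the final letter is.
"besis" ends in -s. The stems ending in -s (rindis → gorindisuv, todis → gotodisuv, wivzonmos → gowivzonmosuv) add go- … -uv around the stem.
The other patterns: stems ending in -n insert -un- after the first vowel; stems ending in -m repeat the first consonant+vowel as a prefix; stems ending in -e or -v add no- … -ir around the stem.
So besis → gobesisuv.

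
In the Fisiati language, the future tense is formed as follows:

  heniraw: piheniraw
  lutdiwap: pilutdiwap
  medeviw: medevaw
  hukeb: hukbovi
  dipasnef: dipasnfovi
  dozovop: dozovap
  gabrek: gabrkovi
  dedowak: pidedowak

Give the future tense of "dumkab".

pidumkab

dedowak and gabrek both end in -k yet inflect differently (pidedowak, gabrkovi), so the final letter is not what conditions the rule; the last vowel is.
"dumkab" has last vowel 'a'. The stems whose last vowel is 'a' (heniraw → piheniraw, lutdiwap → pilutdiwap, dedowak → pidedowak) add the prefix pi-.
So dumkab → pidumkab.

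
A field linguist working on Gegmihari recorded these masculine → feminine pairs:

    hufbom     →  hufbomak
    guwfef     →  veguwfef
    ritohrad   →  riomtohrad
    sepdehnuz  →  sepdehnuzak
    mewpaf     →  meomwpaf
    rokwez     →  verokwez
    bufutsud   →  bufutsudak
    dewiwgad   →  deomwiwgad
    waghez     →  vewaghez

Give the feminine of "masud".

masudak

mewpaf and guwfef both end in -f yet inflect differently (meomwpaf, veguwfef), so the final letter is not what conditions the rule; the last vowel is.
"masud" has last vowel 'u'. The stems whose last vowel is 'u' (sepdehnuz → sepdehnuzak, bufutsud → bufutsudak) add -ak.
The other patterns: stems whose last vowel is 'a' insert -om- after the first vowel; stems whose last vowel is 'e' add the prefix ve-.
So masud → masudak.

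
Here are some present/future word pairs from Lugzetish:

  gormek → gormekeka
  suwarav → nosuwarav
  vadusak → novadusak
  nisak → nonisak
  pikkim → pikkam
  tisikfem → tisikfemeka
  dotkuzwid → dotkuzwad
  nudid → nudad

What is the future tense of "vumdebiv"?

nisak and gormek both end in -k yet inflect differently (nonisak, gormekeka), so the final letter is not what conditions the rule; the last vowel is.
"vumdebiv" has last vowel 'i'. The stems whose last vowel is 'i' (pikkim → pikkam, nudid → nudad, dotkuzwid → dotkuzwad) change the last vowel to 'a'.
The other patterns: stems whose last vowel is 'a' add the prefix no-; stems whose last vowel is 'e' add -eka.
So vumdebiv → vumdebav.

vumdebav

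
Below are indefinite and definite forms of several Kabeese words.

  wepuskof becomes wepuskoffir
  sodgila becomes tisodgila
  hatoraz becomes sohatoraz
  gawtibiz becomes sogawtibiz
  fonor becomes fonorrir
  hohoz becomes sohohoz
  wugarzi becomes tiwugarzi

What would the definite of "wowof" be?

hohoz and fonor both have last vowel 'o' yet inflect differently (sohohoz, fonorrir), so the last vowel is not what conditions the rule; the final letter is.
"wowof" ends in -f. The one such stem in the data (wepuskof → wepuskoffir) doubles the final consonant and adds -ir (as does fonor), so the same rule applies.
So wowof → wowoffir.

wowoffir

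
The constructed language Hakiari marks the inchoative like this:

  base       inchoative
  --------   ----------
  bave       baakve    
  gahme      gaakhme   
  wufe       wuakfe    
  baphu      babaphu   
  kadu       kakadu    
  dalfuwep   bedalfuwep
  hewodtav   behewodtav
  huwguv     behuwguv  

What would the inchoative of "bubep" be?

bebubep

bave and dalfuwep both have last vowel 'e' yet inflect differently (baakve, bedalfuwep), so the last vowel is not what conditions the rule; the final letter is.
"bubep" ends in -p. The one such stem in the data (dalfuwep → bedalfuwep) adds the prefix be-, so the same rule applies.
The other patterns: stems ending in -e insert -ak- after the first vowel; stems ending in -u repeat the first consonant+vowel as a prefix.
So bubep → bebubep.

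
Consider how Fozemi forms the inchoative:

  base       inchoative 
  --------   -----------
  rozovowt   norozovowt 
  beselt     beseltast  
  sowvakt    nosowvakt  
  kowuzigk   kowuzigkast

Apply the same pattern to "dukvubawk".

sowvakt and beselt both end in -t yet inflect differently (nosowvakt, beseltast), so the final letter is not what conditions the rule; the second-to-last letter is.
"dukvubawk" has second-to-last letter 'w'. The one such stem in the data (rozovowt → norozovowt) adds the prefix no-, so the same rule applies.
The other pattern: stems whose second-to-last letter is 'g' or 'l' add -ast.
So dukvubawk → nodukvubawk.

nodukvubawk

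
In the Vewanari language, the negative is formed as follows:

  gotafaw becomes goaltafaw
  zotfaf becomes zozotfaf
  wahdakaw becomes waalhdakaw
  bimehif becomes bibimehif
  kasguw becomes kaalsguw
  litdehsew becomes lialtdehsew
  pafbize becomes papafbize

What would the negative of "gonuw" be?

litdehsew and pafbize both have last vowel 'e' yet inflect differently (lialtdehsew, papafbize), so the last vowel is not what conditions the rule; the final letter is.
"gonuw" ends in -w. The stems ending in -w (litdehsew → lialtdehsew, gotafaw → goaltafaw, wahdakaw → waalhdakaw) insert -al- after the first vowel.
The other pattern: stems ending in -e or -f repeat the first consonant+vowel as a prefix.
So gonuw → goalnuw.

goalnuw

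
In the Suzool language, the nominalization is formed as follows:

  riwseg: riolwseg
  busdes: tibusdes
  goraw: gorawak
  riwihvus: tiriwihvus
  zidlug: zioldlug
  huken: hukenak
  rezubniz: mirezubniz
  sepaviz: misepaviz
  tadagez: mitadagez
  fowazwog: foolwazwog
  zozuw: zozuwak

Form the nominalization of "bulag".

buollag

tadagez and riwseg both have last vowel 'e' yet inflect differently (mitadagez, riolwseg), so the last vowel is not what conditions the rule; the final letter is.
"bulag" ends in -g. The stems ending in -g (zidlug → zioldlug, fowazwog → foolwazwog, riwseg → riolwseg) insert -ol- after the first vowel.
The other patterns: stems ending in -z add the prefix mi-; stems ending in -s add the prefix ti-; stems ending in -n or -w add -ak.
So bulag → buollag.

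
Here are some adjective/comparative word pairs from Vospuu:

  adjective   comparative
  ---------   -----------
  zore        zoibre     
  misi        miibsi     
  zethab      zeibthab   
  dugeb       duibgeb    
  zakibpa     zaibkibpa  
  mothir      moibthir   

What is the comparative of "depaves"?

Every pair shown (zore → zoibre, misi → miibsi, zethab → zeibthab, …) follows the same rule: insert -ib- after the first vowel.
So depaves → deibpaves.

deibpaves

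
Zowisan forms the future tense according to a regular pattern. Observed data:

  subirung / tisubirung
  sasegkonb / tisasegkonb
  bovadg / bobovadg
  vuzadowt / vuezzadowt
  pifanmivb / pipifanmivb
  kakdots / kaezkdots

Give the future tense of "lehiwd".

sasegkonb and pifanmivb both end in -b yet inflect differently (tisasegkonb, pipifanmivb), so the final letter is not what conditions the rule; the second-to-last letter is.
"lehiwd" has second-to-last letter 'w'. The one such stem in the data (vuzadowt → vuezzadowt) inserts -ez- after the first vowel (as does kakdots), so the same rule applies.
The other patterns: stems whose second-to-last letter is 'n' add the prefix ti-; stems whose second-to-last letter is 'd' or 'v' repeat the first consonant+vowel as a prefix.
So lehiwd → leezhiwd.

leezhiwd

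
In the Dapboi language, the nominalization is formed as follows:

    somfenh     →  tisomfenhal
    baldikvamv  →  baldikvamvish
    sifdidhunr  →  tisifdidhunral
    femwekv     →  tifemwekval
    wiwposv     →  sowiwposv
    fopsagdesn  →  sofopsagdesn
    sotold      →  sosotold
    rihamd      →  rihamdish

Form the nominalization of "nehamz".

nehamzish

"nehamz" has second-to-last letter 'm'. The stems whose second-to-last letter is 'm' (rihamd → rihamdish, baldikvamv → baldikvamvish) add -ish.
So nehamz → nehamzish.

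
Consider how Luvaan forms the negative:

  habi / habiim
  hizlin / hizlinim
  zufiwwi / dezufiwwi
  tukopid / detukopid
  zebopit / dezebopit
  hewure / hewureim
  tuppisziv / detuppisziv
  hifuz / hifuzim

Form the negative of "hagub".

hagubim

habi and zufiwwi both end in -i yet inflect differently (habiim, dezufiwwi), so the final letter is not what conditions the rule; the first letter is.
"hagub" begins with h-. The stems beginning with h- (hewure → hewureim, hifuz → hifuzim, habi → habiim) add -im.
The other pattern: stems beginning with t- or z- add the prefix de-.
So hagub → hagubim.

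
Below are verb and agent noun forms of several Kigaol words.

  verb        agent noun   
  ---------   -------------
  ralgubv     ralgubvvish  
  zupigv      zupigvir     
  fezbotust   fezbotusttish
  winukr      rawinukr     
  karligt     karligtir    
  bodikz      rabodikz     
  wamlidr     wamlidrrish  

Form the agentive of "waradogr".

waradogrir

karligt and fezbotust both end in -t yet inflect differently (karligtir, fezbotusttish), so the final letter is not what conditions the rule; the second-to-last letter is.
"waradogr" has second-to-last letter 'g'. The stems whose second-to-last letter is 'g' (zupigv → zupigvir, karligt → karligtir) add -ir.
The other patterns: stems whose second-to-last letter is 'k' add the prefix ra-; stems whose second-to-last letter is 'b', 'd' or 's' double the final consonant and add -ish.
So waradogr → waradogrir.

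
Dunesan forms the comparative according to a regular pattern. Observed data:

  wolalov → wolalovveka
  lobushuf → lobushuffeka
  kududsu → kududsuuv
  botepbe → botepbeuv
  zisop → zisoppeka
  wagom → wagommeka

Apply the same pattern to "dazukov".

dazukovveka

kududsu and lobushuf both have last vowel 'u' yet inflect differently (kududsuuv, lobushuffeka), so the last vowel is not what conditions the rule; whether the stem ends in a vowel or a consonant is.
"dazukov" ends in a consonant. The stems ending in a consonant (zisop → zisoppeka, wagom → wagommeka, lobushuf → lobushuffeka) double the final consonant and add -eka.
So dazukov → dazukovveka.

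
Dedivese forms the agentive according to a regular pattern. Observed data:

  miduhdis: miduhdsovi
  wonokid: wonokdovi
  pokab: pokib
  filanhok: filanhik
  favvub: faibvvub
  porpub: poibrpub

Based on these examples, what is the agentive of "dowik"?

pokab and favvub both end in -b yet inflect differently (pokib, faibvvub), so the final letter is not what conditions the rule; the last vowel is.
"dowik" has last vowel 'i'. The stems whose last vowel is 'i' (miduhdis → miduhdsovi, wonokid → wonokdovi) delete the last vowel and add -ovi.
The other patterns: stems whose last vowel is 'a' or 'o' change the last vowel to 'i'; stems whose last vowel is 'u' insert -ib- after the first vowel.
So dowik → dowkovi.

dowkovi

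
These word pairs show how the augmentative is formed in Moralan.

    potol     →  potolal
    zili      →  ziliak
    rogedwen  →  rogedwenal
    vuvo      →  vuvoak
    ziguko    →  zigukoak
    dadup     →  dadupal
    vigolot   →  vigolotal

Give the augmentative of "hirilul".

hirilulal

vuvo and potol both have last vowel 'o' yet inflect differently (vuvoak, potolal), so the last vowel is not what conditions the rule; whether the stem ends in a vowel or a consonant is.
"hirilul" ends in a consonant. The stems ending in a consonant (dadup → dadupal, potol → potolal, vigolot → vigolotal) add -al.
So hirilul → hirilulal.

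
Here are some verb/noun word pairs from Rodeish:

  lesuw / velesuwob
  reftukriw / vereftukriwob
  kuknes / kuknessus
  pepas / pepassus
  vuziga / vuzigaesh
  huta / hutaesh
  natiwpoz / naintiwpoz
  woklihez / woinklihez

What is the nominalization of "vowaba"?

pepas and vuziga both have last vowel 'a' yet inflect differently (pepassus, vuzigaesh), so the last vowel is not what conditions the rule; the final letter is.
"vowaba" ends in -a. The stems ending in -a (vuziga → vuzigaesh, huta → hutaesh) add -esh.
So vowaba → vowabaesh.

vowabaesh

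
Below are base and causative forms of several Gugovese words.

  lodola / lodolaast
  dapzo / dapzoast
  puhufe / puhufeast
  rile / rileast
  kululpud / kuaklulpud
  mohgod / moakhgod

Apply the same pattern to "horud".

"horud" ends in a consonant. The stems ending in a consonant (kululpud → kuaklulpud, mohgod → moakhgod) insert -ak- after the first vowel.
The other pattern: stems ending in a vowel add -ast.
So horud → hoakrud.

hoakrud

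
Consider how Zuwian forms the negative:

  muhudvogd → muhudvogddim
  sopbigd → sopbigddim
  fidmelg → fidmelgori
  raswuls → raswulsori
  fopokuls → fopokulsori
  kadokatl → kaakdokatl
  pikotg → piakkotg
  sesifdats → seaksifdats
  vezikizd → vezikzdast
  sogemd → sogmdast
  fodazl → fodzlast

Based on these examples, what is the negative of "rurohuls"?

rurohulsori

"rurohuls" has second-to-last letter 'l'. The stems whose second-to-last letter is 'l' (fidmelg → fidmelgori, raswuls → raswulsori, fopokuls → fopokulsori) add -ori.
The other patterns: stems whose second-to-last letter is 'g' double the final consonant and add -im; stems whose second-to-last letter is 't' insert -ak- after the first vowel; stems whose second-to-last letter is 'm' or 'z' delete the last vowel and add -ast.
So rurohuls → rurohulsori.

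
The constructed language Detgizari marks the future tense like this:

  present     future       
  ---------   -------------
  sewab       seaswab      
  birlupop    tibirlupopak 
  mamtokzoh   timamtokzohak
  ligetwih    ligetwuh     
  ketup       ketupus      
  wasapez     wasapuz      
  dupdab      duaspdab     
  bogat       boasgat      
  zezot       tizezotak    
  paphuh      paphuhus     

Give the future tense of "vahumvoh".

paphuh and mamtokzoh both end in -h yet inflect differently (paphuhus, timamtokzohak), so the final letter is not what conditions the rule; the last vowel is.
"vahumvoh" has last vowel 'o'. The stems whose last vowel is 'o' (mamtokzoh → timamtokzohak, birlupop → tibirlupopak, zezot → tizezotak) add ti- … -ak around the stem.
The other patterns: stems whose last vowel is 'u' add -us; stems whose last vowel is 'e' or 'i' change the last vowel to 'u'; stems whose last vowel is 'a' insert -as- after the first vowel.
So vahumvoh → tivahumvohak.

tivahumvohak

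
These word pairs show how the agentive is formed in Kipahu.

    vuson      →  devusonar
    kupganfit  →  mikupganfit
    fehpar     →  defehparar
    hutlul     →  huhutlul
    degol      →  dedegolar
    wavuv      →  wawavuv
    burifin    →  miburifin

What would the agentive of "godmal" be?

"godmal" has last vowel 'a'. The one such stem in the data (fehpar → defehparar) adds de- … -ar around the stem, so the same rule applies.
So godmal → degodmalar.

degodmalar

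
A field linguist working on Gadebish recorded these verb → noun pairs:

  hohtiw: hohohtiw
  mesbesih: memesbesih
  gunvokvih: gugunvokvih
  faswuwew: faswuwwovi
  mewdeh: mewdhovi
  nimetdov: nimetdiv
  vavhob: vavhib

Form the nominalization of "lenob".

hohtiw and faswuwew both end in -w yet inflect differently (hohohtiw, faswuwwovi), so the final letter is not what conditions the rule; the last vowel is.
"lenob" has last vowel 'o'. The stems whose last vowel is 'o' (nimetdov → nimetdiv, vavhob → vavhib) change the last vowel to 'i'.
The other patterns: stems whose last vowel is 'i' repeat the first consonant+vowel as a prefix; stems whose last vowel is 'e' delete the last vowel and add -ovi.
So lenob → lenib.

lenib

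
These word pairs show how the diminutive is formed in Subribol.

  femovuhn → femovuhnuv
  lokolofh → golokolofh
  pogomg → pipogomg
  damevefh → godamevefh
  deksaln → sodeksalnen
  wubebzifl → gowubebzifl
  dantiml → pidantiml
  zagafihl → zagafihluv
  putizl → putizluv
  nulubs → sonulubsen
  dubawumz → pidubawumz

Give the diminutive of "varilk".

zagafihl and wubebzifl both end in -l yet inflect differently (zagafihluv, gowubebzifl), so the final letter is not what conditions the rule; the second-to-last letter is.
"varilk" has second-to-last letter 'l'. The one such stem in the data (deksaln → sodeksalnen) adds so- … -en around the stem, so the same rule applies.
The other patterns: stems whose second-to-last letter is 'h' or 'z' add -uv; stems whose second-to-last letter is 'f' add the prefix go-; stems whose second-to-last letter is 'm' add the prefix pi-.
So varilk → sovarilken.

sovarilken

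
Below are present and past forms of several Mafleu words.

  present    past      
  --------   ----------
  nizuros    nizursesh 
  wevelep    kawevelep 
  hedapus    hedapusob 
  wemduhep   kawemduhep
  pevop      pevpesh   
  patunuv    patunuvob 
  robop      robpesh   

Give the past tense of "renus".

"renus" has last vowel 'u'. The stems whose last vowel is 'u' (patunuv → patunuvob, hedapus → hedapusob) add -ob.
The other patterns: stems whose last vowel is 'o' delete the last vowel and add -esh; stems whose last vowel is 'e' add the prefix ka-.
So renus → renusob.

renusob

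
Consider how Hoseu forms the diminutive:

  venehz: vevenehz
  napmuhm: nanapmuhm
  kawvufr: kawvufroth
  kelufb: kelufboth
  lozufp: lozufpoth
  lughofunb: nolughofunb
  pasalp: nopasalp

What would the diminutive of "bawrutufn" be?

bawrutufnoth

kelufb and lughofunb both end in -b yet inflect differently (kelufboth, nolughofunb), so the final letter is not what conditions the rule; the second-to-last letter is.
"bawrutufn" has second-to-last letter 'f'. The stems whose second-to-last letter is 'f' (kawvufr → kawvufroth, kelufb → kelufboth, lozufp → lozufpoth) add -oth.
So bawrutufn → bawrutufnoth.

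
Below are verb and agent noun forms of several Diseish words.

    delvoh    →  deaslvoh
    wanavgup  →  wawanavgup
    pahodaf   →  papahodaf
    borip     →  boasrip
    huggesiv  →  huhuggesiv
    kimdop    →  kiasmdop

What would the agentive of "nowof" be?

kimdop and wanavgup both end in -p yet inflect differently (kiasmdop, wawanavgup), so the final letter is not what conditions the rule; the number of vowels is.
"nowof" has 2 vowels. The stems with 2 vowels (kimdop → kiasmdop, borip → boasrip, delvoh → deaslvoh) insert -as- after the first vowel.
The other pattern: stems with 3 vowels repeat the first consonant+vowel as a prefix.
So nowof → noaswof.

noaswof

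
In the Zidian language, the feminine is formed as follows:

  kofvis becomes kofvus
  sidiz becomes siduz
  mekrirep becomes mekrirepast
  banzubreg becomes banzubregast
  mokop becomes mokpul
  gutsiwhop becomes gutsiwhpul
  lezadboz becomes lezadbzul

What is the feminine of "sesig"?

sesug

"sesig" has last vowel 'i'. The stems whose last vowel is 'i' (kofvis → kofvus, sidiz → siduz) change the last vowel to 'u'.
So sesig → sesug.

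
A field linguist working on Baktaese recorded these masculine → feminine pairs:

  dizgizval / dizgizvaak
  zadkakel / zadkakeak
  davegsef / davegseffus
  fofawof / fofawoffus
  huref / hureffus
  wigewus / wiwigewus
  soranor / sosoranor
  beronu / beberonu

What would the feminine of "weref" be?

zadkakel and davegsef both have last vowel 'e' yet inflect differently (zadkakeak, davegseffus), so the last vowel is not what conditions the rule; the final letter is.
"weref" ends in -f. The stems ending in -f (davegsef → davegseffus, fofawof → fofawoffus, huref → hureffus) double the final consonant and add -us.
The other patterns: stems ending in -l drop the final letter and add -ak; stems ending in -r, -s or -u repeat the first consonant+vowel as a prefix.
So weref → wereffus.

wereffus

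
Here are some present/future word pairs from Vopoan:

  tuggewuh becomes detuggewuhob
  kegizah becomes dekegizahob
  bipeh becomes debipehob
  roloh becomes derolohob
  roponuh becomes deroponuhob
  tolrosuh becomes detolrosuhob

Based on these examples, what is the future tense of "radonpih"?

deradonpihob

Every pair shown (tuggewuh → detuggewuhob, kegizah → dekegizahob, bipeh → debipehob, …) follows the same rule: add de- … -ob around the stem.
So radonpih → deradonpihob.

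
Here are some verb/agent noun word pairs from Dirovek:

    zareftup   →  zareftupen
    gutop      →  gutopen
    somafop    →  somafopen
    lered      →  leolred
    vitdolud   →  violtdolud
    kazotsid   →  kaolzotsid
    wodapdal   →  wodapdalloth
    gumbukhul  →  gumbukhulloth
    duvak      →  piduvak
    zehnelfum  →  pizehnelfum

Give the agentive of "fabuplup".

zareftup and vitdolud both have last vowel 'u' yet inflect differently (zareftupen, violtdolud), so the last vowel is not what conditions the rule; the final letter is.
"fabuplup" ends in -p. The stems ending in -p (zareftup → zareftupen, gutop → gutopen, somafop → somafopen) add -en.
The other patterns: stems ending in -d insert -ol- after the first vowel; stems ending in -l double the final consonant and add -oth; stems ending in -k or -m add the prefix pi-.
So fabuplup → fabuplupen.

fabuplupen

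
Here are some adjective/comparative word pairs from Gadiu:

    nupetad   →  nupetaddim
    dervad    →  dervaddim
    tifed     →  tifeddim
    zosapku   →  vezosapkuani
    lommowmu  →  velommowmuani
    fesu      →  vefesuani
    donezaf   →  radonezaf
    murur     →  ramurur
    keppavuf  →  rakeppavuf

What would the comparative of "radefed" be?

nupetad and donezaf both have last vowel 'a' yet inflect differently (nupetaddim, radonezaf), so the last vowel is not what conditions the rule; the final letter is.
"radefed" ends in -d. The stems ending in -d (nupetad → nupetaddim, dervad → dervaddim, tifed → tifeddim) double the final consonant and add -im.
The other patterns: stems ending in -u add ve- … -ani around the stem; stems ending in -f or -r add the prefix ra-.
So radefed → radefeddim.

radefeddim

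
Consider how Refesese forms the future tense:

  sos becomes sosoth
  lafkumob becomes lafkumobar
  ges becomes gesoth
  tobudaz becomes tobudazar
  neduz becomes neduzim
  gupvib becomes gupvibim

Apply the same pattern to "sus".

susoth

neduz and tobudaz both end in -z yet inflect differently (neduzim, tobudazar), so the final letter is not what conditions the rule; the number of vowels is.
"sus" has 1 vowel. The stems with 1 vowel (sos → sosoth, ges → gesoth) add -oth.
The other patterns: stems with 2 vowels add -im; stems with 3 vowels add -ar.
So sus → susoth.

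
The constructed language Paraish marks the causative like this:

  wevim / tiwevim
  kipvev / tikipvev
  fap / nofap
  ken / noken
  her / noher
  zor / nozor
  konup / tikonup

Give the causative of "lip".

nolip

fap and konup both end in -p yet inflect differently (nofap, tikonup), so the final letter is not what conditions the rule; the number of vowels is.
"lip" has 1 vowel. The stems with 1 vowel (her → noher, ken → noken, fap → nofap) add the prefix no-.
The other pattern: stems with 2 vowels add the prefix ti-.
So lip → nolip.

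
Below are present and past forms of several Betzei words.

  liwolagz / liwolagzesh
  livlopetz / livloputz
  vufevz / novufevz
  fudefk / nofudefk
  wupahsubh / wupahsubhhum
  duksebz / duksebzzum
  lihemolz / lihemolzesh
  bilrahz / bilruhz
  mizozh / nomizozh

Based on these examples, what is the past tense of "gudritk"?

"gudritk" has second-to-last letter 't'. The one such stem in the data (livlopetz → livloputz) changes the last vowel to 'u' (as does bilrahz), so the same rule applies.
The other patterns: stems whose second-to-last letter is 'g' or 'l' add -esh; stems whose second-to-last letter is 'b' double the final consonant and add -um; stems whose second-to-last letter is 'f', 'v' or 'z' add the prefix no-.
So gudritk → gudrutk.

gudrutk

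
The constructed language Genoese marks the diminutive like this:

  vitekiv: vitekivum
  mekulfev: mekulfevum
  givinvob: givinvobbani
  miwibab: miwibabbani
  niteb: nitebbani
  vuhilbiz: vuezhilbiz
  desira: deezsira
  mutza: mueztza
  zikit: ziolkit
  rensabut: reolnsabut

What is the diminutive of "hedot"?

heoldot

mekulfev and niteb both have last vowel 'e' yet inflect differently (mekulfevum, nitebbani), so the last vowel is not what conditions the rule; the final letter is.
"hedot" ends in -t. The stems ending in -t (zikit → ziolkit, rensabut → reolnsabut) insert -ol- after the first vowel.
The other patterns: stems ending in -v add -um; stems ending in -b double the final consonant and add -ani; stems ending in -a or -z insert -ez- after the first vowel.
So hedot → heoldot.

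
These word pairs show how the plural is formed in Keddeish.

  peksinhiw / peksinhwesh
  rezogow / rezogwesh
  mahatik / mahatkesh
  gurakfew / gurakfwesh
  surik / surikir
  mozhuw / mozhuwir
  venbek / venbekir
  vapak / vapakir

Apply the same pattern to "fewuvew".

fewuvwesh

mahatik and surik both end in -k yet inflect differently (mahatkesh, surikir), so the final letter is not what conditions the rule; the number of vowels is.
"fewuvew" has 3 vowels. The stems with 3 vowels (peksinhiw → peksinhwesh, rezogow → rezogwesh, mahatik → mahatkesh) delete the last vowel and add -esh.
The other pattern: stems with 2 vowels add -ir.
So fewuvew → fewuvwesh.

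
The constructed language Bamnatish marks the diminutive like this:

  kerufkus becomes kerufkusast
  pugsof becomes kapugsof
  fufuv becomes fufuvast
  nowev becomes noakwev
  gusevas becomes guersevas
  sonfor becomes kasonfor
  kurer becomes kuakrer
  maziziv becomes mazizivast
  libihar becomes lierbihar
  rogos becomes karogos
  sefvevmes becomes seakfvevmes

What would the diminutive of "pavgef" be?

sonfor and kurer both end in -r yet inflect differently (kasonfor, kuakrer), so the final letter is not what conditions the rule; the last vowel is.
"pavgef" has last vowel 'e'. The stems whose last vowel is 'e' (kurer → kuakrer, nowev → noakwev, sefvevmes → seakfvevmes) insert -ak- after the first vowel.
The other patterns: stems whose last vowel is 'o' add the prefix ka-; stems whose last vowel is 'a' insert -er- after the first vowel; stems whose last vowel is 'i' or 'u' add -ast.
So pavgef → paakvgef.

paakvgef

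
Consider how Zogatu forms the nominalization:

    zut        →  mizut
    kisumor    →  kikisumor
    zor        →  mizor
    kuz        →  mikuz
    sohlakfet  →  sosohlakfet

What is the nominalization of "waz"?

"waz" has 1 vowel. The stems with 1 vowel (zut → mizut, zor → mizor, kuz → mikuz) add the prefix mi-.
The other pattern: stems with 3 vowels repeat the first consonant+vowel as a prefix.
So waz → miwaz.

miwaz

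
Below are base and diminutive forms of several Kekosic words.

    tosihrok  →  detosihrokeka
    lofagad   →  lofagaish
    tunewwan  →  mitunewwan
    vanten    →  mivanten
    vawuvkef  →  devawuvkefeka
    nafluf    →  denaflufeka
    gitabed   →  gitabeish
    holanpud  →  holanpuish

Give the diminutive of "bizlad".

bizlaish

"bizlad" ends in -d. The stems ending in -d (holanpud → holanpuish, gitabed → gitabeish, lofagad → lofagaish) drop the final letter and add -ish.
The other patterns: stems ending in -n add the prefix mi-; stems ending in -f or -k add de- … -eka around the stem.
So bizlad → bizlaish.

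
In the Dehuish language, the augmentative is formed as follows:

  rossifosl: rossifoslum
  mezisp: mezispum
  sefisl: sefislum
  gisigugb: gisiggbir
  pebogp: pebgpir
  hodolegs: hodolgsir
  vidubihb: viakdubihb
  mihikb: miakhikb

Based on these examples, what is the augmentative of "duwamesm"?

"duwamesm" has second-to-last letter 's'. The stems whose second-to-last letter is 's' (rossifosl → rossifoslum, mezisp → mezispum, sefisl → sefislum) add -um.
The other patterns: stems whose second-to-last letter is 'g' delete the last vowel and add -ir; stems whose second-to-last letter is 'h' or 'k' insert -ak- after the first vowel.
So duwamesm → duwamesmum.

duwamesmum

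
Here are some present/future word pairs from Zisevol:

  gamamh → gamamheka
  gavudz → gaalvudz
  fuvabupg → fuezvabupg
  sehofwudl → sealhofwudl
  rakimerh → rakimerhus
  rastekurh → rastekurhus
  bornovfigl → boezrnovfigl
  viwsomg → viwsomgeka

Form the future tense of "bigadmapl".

biezgadmapl

gamamh and rastekurh both end in -h yet inflect differently (gamamheka, rastekurhus), so the final letter is not what conditions the rule; the second-to-last letter is.
"bigadmapl" has second-to-last letter 'p'. The one such stem in the data (fuvabupg → fuezvabupg) inserts -ez- after the first vowel (as does bornovfigl), so the same rule applies.
So bigadmapl → biezgadmapl.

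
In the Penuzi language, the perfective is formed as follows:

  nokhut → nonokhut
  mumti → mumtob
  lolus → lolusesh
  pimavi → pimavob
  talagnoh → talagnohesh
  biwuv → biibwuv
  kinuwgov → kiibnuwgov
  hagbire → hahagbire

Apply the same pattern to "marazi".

marazob

biwuv and nokhut both have last vowel 'u' yet inflect differently (biibwuv, nonokhut), so the last vowel is not what conditions the rule; the final letter is.
"marazi" ends in -i. The stems ending in -i (pimavi → pimavob, mumti → mumtob) drop the final letter and add -ob.
So marazi → marazob.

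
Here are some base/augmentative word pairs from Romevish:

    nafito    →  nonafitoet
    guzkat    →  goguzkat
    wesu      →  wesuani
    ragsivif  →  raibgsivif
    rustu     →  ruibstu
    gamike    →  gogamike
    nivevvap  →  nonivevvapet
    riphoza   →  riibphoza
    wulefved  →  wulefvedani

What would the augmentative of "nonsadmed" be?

rustu and wesu both end in -u yet inflect differently (ruibstu, wesuani), so the final letter is not what conditions the rule; the first letter is.
"nonsadmed" begins with n-. The stems beginning with n- (nivevvap → nonivevvapet, nafito → nonafitoet) add no- … -et around the stem.
So nonsadmed → nononsadmedet.

nononsadmedet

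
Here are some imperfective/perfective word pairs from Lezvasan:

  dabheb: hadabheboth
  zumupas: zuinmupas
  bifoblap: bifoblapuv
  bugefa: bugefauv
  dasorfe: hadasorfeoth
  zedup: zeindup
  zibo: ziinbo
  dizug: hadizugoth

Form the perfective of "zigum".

ziingum

"zigum" begins with z-. The stems beginning with z- (zibo → ziinbo, zedup → zeindup, zumupas → zuinmupas) insert -in- after the first vowel.
The other patterns: stems beginning with d- add ha- … -oth around the stem; stems beginning with b- add -uv.
So zigum → ziingum.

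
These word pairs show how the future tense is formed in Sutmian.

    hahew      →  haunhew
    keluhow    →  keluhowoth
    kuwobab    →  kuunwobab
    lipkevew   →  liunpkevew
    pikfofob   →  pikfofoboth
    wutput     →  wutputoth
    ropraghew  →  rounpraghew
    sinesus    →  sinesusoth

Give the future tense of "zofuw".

zofuwoth

"zofuw" has last vowel 'u'. The stems whose last vowel is 'u' (wutput → wutputoth, sinesus → sinesusoth) add -oth.
So zofuw → zofuwoth.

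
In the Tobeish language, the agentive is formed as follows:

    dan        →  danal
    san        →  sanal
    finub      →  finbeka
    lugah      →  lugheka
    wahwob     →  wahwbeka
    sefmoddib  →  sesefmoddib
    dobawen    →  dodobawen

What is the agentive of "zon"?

finub and sefmoddib both end in -b yet inflect differently (finbeka, sesefmoddib), so the final letter is not what conditions the rule; the number of vowels is.
"zon" has 1 vowel. The stems with 1 vowel (dan → danal, san → sanal) add -al.
The other patterns: stems with 2 vowels delete the last vowel and add -eka; stems with 3 vowels repeat the first consonant+vowel as a prefix.
So zon → zonal.

zonal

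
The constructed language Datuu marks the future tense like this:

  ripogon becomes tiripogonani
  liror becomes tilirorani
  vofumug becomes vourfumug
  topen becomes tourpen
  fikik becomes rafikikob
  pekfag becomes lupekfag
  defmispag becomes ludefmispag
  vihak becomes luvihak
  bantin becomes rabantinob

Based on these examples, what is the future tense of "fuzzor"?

ripogon and bantin both end in -n yet inflect differently (tiripogonani, rabantinob), so the final letter is not what conditions the rule; the last vowel is.
"fuzzor" has last vowel 'o'. The stems whose last vowel is 'o' (liror → tilirorani, ripogon → tiripogonani) add ti- … -ani around the stem.
So fuzzor → tifuzzorani.

tifuzzorani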